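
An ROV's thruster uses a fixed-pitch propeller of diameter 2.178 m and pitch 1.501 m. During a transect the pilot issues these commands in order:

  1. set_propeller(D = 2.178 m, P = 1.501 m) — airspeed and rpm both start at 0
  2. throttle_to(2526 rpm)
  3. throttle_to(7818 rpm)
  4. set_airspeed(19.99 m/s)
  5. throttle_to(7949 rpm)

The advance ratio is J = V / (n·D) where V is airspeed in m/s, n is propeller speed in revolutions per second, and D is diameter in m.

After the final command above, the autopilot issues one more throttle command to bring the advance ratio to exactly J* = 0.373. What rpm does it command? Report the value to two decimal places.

rpm = 1476.38

set_propeller: D = 2.178 m, P = 1.501 m (p = P/D = 0.689164); state ← (V=0, rpm=0)
throttle_to(2526): rpm ← 2526
throttle_to(7818): rpm ← 7818
set_airspeed(19.99): V ← 19.99 m/s
throttle_to(7949): rpm ← 7949
final state: V = 19.99 m/s, rpm = 7949 → n = rpm/60 = 132.483333 rev/s
target J* = 0.373; solve J* = V/(n·D) for n: n = V/(J*·D) = 19.99/(0.373 × 2.178) = 24.606287 rev/s
rpm = 60·n = 1476.377226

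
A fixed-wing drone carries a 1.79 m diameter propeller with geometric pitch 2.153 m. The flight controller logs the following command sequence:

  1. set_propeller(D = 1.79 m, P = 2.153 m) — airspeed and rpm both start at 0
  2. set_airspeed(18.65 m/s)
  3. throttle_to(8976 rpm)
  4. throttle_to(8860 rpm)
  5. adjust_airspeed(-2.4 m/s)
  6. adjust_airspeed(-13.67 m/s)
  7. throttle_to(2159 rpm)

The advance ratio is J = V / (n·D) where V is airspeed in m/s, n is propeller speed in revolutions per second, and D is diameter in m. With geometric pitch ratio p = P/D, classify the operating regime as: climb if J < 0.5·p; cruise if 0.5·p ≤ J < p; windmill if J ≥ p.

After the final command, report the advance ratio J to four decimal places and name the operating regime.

J = 0.0401, regime = climb

set_propeller: D = 1.79 m, P = 2.153 m (p = P/D = 1.202793); state ← (V=0, rpm=0)
set_airspeed(18.65): V ← 18.65 m/s
throttle_to(8976): rpm ← 8976
throttle_to(8860): rpm ← 8860
adjust_airspeed(-2.4): V ← 18.65 -2.4 = 16.25 m/s
adjust_airspeed(-13.67): V ← 16.25 -13.67 = 2.58 m/s
throttle_to(2159): rpm ← 2159
final state: V = 2.58 m/s, rpm = 2159 → n = rpm/60 = 35.983333 rev/s
J = V / (n·D) = 2.58 / (35.983333 × 1.79) = 0.040056
regime bands: climb J<0.6014 | cruise [0.6014, 1.2028) | windmill J≥1.2028
J = 0.0401 → climb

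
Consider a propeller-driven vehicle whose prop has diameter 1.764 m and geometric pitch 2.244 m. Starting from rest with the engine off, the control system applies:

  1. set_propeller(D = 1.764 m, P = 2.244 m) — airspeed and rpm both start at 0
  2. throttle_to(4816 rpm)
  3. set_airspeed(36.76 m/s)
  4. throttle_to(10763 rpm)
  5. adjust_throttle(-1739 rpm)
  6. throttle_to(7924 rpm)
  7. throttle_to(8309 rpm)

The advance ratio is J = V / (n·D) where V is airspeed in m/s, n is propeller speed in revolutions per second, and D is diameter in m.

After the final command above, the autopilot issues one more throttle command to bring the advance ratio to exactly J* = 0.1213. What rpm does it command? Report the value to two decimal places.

set_propeller: D = 1.764 m, P = 2.244 m (p = P/D = 1.272109); state ← (V=0, rpm=0)
throttle_to(4816): rpm ← 4816
set_airspeed(36.76): V ← 36.76 m/s
throttle_to(10763): rpm ← 10763
adjust_throttle(-1739): rpm ← 10763 -1739 = 9024
throttle_to(7924): rpm ← 7924
throttle_to(8309): rpm ← 8309
final state: V = 36.76 m/s, rpm = 8309 → n = rpm/60 = 138.483333 rev/s
target J* = 0.1213; solve J* = V/(n·D) for n: n = V/(J*·D) = 36.76/(0.1213 × 1.764) = 171.797216 rev/s
rpm = 60·n = 10307.832944

rpm = 10307.83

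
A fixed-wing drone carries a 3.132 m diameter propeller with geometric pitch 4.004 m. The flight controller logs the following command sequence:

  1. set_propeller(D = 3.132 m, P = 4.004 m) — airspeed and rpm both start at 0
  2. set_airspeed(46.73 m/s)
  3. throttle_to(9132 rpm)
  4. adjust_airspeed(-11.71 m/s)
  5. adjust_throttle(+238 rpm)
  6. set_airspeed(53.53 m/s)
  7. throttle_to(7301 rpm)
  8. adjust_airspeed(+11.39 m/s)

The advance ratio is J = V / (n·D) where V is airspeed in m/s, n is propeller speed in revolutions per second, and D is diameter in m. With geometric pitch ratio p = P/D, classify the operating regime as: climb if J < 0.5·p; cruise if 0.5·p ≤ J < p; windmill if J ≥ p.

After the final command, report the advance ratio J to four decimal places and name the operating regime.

J = 0.1703, regime = climb

set_propeller: D = 3.132 m, P = 4.004 m (p = P/D = 1.278416); state ← (V=0, rpm=0)
set_airspeed(46.73): V ← 46.73 m/s
throttle_to(9132): rpm ← 9132
adjust_airspeed(-11.71): V ← 46.73 -11.71 = 35.02 m/s
adjust_throttle(+238): rpm ← 9132 +238 = 9370
set_airspeed(53.53): V ← 53.53 m/s
throttle_to(7301): rpm ← 7301
adjust_airspeed(+11.39): V ← 53.53 +11.39 = 64.92 m/s
final state: V = 64.92 m/s, rpm = 7301 → n = rpm/60 = 121.683333 rev/s
J = V / (n·D) = 64.92 / (121.683333 × 3.132) = 0.170344
regime bands: climb J<0.6392 | cruise [0.6392, 1.2784) | windmill J≥1.2784
J = 0.1703 → climb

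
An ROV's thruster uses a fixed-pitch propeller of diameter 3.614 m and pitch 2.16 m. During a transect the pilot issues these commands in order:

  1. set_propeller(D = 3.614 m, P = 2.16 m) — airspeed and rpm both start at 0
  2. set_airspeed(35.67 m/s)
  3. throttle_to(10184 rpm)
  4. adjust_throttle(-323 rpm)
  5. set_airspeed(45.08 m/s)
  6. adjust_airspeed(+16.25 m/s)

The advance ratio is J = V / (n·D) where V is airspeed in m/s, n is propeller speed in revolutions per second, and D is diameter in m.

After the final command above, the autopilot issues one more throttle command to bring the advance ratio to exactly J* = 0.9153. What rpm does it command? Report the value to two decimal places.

rpm = 1112.43

set_propeller: D = 3.614 m, P = 2.16 m (p = P/D = 0.597676); state ← (V=0, rpm=0)
set_airspeed(35.67): V ← 35.67 m/s
throttle_to(10184): rpm ← 10184
adjust_throttle(-323): rpm ← 10184 -323 = 9861
set_airspeed(45.08): V ← 45.08 m/s
adjust_airspeed(+16.25): V ← 45.08 +16.25 = 61.33 m/s
final state: V = 61.33 m/s, rpm = 9861 → n = rpm/60 = 164.350000 rev/s
target J* = 0.9153; solve J* = V/(n·D) for n: n = V/(J*·D) = 61.33/(0.9153 × 3.614) = 18.540496 rev/s
rpm = 60·n = 1112.429775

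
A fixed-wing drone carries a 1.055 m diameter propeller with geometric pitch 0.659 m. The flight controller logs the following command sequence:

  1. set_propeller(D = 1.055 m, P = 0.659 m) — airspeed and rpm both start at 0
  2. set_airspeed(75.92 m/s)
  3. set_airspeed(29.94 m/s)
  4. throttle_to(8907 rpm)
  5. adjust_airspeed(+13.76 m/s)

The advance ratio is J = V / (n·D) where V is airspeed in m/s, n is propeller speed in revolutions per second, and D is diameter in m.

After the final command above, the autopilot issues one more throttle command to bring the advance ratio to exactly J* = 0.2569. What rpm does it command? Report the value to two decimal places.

rpm = 9674.22

set_propeller: D = 1.055 m, P = 0.659 m (p = P/D = 0.624645); state ← (V=0, rpm=0)
set_airspeed(75.92): V ← 75.92 m/s
set_airspeed(29.94): V ← 29.94 m/s
throttle_to(8907): rpm ← 8907
adjust_airspeed(+13.76): V ← 29.94 +13.76 = 43.7 m/s
final state: V = 43.7 m/s, rpm = 8907 → n = rpm/60 = 148.450000 rev/s
target J* = 0.2569; solve J* = V/(n·D) for n: n = V/(J*·D) = 43.7/(0.2569 × 1.055) = 161.237061 rev/s
rpm = 60·n = 9674.223655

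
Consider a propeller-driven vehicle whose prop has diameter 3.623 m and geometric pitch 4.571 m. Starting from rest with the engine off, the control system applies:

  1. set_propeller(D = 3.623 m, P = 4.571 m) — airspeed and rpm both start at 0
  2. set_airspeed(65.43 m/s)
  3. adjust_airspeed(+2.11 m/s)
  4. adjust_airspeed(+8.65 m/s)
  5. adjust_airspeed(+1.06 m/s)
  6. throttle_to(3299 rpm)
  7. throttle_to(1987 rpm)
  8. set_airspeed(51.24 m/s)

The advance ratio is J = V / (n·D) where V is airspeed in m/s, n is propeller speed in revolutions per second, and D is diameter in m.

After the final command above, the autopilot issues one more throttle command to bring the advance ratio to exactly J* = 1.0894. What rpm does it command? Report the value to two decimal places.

rpm = 778.94

set_propeller: D = 3.623 m, P = 4.571 m (p = P/D = 1.261662); state ← (V=0, rpm=0)
set_airspeed(65.43): V ← 65.43 m/s
adjust_airspeed(+2.11): V ← 65.43 +2.11 = 67.54 m/s
adjust_airspeed(+8.65): V ← 67.54 +8.65 = 76.19 m/s
adjust_airspeed(+1.06): V ← 76.19 +1.06 = 77.25 m/s
throttle_to(3299): rpm ← 3299
throttle_to(1987): rpm ← 1987
set_airspeed(51.24): V ← 51.24 m/s
final state: V = 51.24 m/s, rpm = 1987 → n = rpm/60 = 33.116667 rev/s
target J* = 1.0894; solve J* = V/(n·D) for n: n = V/(J*·D) = 51.24/(1.0894 × 3.623) = 12.982353 rev/s
rpm = 60·n = 778.941184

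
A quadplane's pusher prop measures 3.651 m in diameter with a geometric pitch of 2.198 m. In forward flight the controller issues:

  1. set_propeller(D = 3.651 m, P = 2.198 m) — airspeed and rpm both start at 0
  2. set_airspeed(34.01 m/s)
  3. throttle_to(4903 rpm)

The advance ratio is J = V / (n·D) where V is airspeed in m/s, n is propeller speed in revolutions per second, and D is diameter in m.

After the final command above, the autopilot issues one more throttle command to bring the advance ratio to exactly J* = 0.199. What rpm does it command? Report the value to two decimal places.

set_propeller: D = 3.651 m, P = 2.198 m (p = P/D = 0.602027); state ← (V=0, rpm=0)
set_airspeed(34.01): V ← 34.01 m/s
throttle_to(4903): rpm ← 4903
final state: V = 34.01 m/s, rpm = 4903 → n = rpm/60 = 81.716667 rev/s
target J* = 0.199; solve J* = V/(n·D) for n: n = V/(J*·D) = 34.01/(0.199 × 3.651) = 46.810332 rev/s
rpm = 60·n = 2808.619928

rpm = 2808.62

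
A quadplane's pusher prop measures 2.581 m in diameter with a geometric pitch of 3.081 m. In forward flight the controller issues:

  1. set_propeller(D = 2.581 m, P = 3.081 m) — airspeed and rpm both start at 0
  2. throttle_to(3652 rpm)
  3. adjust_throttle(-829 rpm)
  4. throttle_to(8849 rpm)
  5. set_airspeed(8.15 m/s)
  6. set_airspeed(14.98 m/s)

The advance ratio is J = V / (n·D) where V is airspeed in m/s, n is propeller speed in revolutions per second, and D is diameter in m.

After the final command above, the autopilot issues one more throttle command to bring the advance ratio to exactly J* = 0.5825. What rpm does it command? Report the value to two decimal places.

set_propeller: D = 2.581 m, P = 3.081 m (p = P/D = 1.193723); state ← (V=0, rpm=0)
throttle_to(3652): rpm ← 3652
adjust_throttle(-829): rpm ← 3652 -829 = 2823
throttle_to(8849): rpm ← 8849
set_airspeed(8.15): V ← 8.15 m/s
set_airspeed(14.98): V ← 14.98 m/s
final state: V = 14.98 m/s, rpm = 8849 → n = rpm/60 = 147.483333 rev/s
target J* = 0.5825; solve J* = V/(n·D) for n: n = V/(J*·D) = 14.98/(0.5825 × 2.581) = 9.963866 rev/s
rpm = 60·n = 597.831961

rpm = 597.83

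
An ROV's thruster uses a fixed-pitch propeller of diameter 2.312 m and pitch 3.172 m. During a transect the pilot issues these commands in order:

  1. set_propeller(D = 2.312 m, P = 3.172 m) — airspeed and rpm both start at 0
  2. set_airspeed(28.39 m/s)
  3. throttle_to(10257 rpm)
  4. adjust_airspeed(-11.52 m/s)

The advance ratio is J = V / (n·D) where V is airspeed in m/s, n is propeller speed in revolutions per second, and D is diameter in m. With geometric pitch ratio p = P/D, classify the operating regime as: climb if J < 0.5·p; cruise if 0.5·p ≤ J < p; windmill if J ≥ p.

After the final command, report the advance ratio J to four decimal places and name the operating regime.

J = 0.0427, regime = climb

set_propeller: D = 2.312 m, P = 3.172 m (p = P/D = 1.371972); state ← (V=0, rpm=0)
set_airspeed(28.39): V ← 28.39 m/s
throttle_to(10257): rpm ← 10257
adjust_airspeed(-11.52): V ← 28.39 -11.52 = 16.87 m/s
final state: V = 16.87 m/s, rpm = 10257 → n = rpm/60 = 170.950000 rev/s
J = V / (n·D) = 16.87 / (170.950000 × 2.312) = 0.042683
regime bands: climb J<0.6860 | cruise [0.6860, 1.3720) | windmill J≥1.3720
J = 0.0427 → climb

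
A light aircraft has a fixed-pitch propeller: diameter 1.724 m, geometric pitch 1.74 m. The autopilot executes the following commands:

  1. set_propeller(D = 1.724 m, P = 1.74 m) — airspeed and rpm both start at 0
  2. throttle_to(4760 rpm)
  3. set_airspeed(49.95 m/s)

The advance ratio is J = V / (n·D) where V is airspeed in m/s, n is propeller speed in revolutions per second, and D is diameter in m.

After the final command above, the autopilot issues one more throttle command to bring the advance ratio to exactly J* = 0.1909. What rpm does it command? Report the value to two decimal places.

set_propeller: D = 1.724 m, P = 1.74 m (p = P/D = 1.009281); state ← (V=0, rpm=0)
throttle_to(4760): rpm ← 4760
set_airspeed(49.95): V ← 49.95 m/s
final state: V = 49.95 m/s, rpm = 4760 → n = rpm/60 = 79.333333 rev/s
target J* = 0.1909; solve J* = V/(n·D) for n: n = V/(J*·D) = 49.95/(0.1909 × 1.724) = 151.772226 rev/s
rpm = 60·n = 9106.333535

rpm = 9106.33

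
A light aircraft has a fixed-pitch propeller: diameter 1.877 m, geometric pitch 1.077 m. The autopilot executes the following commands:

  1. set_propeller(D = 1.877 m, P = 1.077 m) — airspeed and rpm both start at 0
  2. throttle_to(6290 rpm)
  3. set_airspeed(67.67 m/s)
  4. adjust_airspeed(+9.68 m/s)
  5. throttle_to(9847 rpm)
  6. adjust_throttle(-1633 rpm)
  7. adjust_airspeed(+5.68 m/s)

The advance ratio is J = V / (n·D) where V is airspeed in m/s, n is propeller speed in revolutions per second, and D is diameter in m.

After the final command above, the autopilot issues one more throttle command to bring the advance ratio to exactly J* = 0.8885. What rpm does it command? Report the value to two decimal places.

rpm = 2987.20

set_propeller: D = 1.877 m, P = 1.077 m (p = P/D = 0.573788); state ← (V=0, rpm=0)
throttle_to(6290): rpm ← 6290
set_airspeed(67.67): V ← 67.67 m/s
adjust_airspeed(+9.68): V ← 67.67 +9.68 = 77.35 m/s
throttle_to(9847): rpm ← 9847
adjust_throttle(-1633): rpm ← 9847 -1633 = 8214
adjust_airspeed(+5.68): V ← 77.35 +5.68 = 83.03 m/s
final state: V = 83.03 m/s, rpm = 8214 → n = rpm/60 = 136.900000 rev/s
target J* = 0.8885; solve J* = V/(n·D) for n: n = V/(J*·D) = 83.03/(0.8885 × 1.877) = 49.786699 rev/s
rpm = 60·n = 2987.201946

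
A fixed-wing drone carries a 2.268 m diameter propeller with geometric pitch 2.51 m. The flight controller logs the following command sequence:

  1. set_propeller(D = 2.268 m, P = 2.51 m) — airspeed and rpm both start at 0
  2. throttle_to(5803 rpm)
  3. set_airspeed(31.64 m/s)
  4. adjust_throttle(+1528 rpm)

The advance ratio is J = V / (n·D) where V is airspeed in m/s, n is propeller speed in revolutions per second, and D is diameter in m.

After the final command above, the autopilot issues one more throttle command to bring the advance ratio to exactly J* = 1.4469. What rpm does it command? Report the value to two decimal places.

set_propeller: D = 2.268 m, P = 2.51 m (p = P/D = 1.106702); state ← (V=0, rpm=0)
throttle_to(5803): rpm ← 5803
set_airspeed(31.64): V ← 31.64 m/s
adjust_throttle(+1528): rpm ← 5803 +1528 = 7331
final state: V = 31.64 m/s, rpm = 7331 → n = rpm/60 = 122.183333 rev/s
target J* = 1.4469; solve J* = V/(n·D) for n: n = V/(J*·D) = 31.64/(1.4469 × 2.268) = 9.641729 rev/s
rpm = 60·n = 578.503723

rpm = 578.50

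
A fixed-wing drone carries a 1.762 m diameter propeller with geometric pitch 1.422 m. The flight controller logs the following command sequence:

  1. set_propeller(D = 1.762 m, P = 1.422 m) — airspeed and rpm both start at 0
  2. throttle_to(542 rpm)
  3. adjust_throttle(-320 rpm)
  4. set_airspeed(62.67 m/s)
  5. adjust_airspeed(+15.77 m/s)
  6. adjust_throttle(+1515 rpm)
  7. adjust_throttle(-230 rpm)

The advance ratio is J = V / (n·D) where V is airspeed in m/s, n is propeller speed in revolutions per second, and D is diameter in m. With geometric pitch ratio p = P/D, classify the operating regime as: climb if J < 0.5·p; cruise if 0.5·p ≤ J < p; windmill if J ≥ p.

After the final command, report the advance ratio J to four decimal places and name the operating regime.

J = 1.7724, regime = windmill

set_propeller: D = 1.762 m, P = 1.422 m (p = P/D = 0.807037); state ← (V=0, rpm=0)
throttle_to(542): rpm ← 542
adjust_throttle(-320): rpm ← 542 -320 = 222
set_airspeed(62.67): V ← 62.67 m/s
adjust_airspeed(+15.77): V ← 62.67 +15.77 = 78.44 m/s
adjust_throttle(+1515): rpm ← 222 +1515 = 1737
adjust_throttle(-230): rpm ← 1737 -230 = 1507
final state: V = 78.44 m/s, rpm = 1507 → n = rpm/60 = 25.116667 rev/s
J = V / (n·D) = 78.44 / (25.116667 × 1.762) = 1.772432
regime bands: climb J<0.4035 | cruise [0.4035, 0.8070) | windmill J≥0.8070
J = 1.7724 → windmill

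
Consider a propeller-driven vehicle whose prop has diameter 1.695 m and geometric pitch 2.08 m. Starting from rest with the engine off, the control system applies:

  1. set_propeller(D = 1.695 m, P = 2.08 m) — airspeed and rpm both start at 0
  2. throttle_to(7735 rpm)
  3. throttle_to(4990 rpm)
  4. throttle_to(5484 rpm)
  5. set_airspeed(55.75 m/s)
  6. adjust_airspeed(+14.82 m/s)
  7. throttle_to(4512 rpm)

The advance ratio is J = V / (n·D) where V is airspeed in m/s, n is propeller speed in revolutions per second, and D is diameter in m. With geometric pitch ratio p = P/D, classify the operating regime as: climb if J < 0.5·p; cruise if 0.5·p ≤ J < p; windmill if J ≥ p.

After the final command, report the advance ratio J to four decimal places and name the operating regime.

J = 0.5536, regime = climb

set_propeller: D = 1.695 m, P = 2.08 m (p = P/D = 1.227139); state ← (V=0, rpm=0)
throttle_to(7735): rpm ← 7735
throttle_to(4990): rpm ← 4990
throttle_to(5484): rpm ← 5484
set_airspeed(55.75): V ← 55.75 m/s
adjust_airspeed(+14.82): V ← 55.75 +14.82 = 70.57 m/s
throttle_to(4512): rpm ← 4512
final state: V = 70.57 m/s, rpm = 4512 → n = rpm/60 = 75.200000 rev/s
J = V / (n·D) = 70.57 / (75.200000 × 1.695) = 0.553647
regime bands: climb J<0.6136 | cruise [0.6136, 1.2271) | windmill J≥1.2271
J = 0.5536 → climb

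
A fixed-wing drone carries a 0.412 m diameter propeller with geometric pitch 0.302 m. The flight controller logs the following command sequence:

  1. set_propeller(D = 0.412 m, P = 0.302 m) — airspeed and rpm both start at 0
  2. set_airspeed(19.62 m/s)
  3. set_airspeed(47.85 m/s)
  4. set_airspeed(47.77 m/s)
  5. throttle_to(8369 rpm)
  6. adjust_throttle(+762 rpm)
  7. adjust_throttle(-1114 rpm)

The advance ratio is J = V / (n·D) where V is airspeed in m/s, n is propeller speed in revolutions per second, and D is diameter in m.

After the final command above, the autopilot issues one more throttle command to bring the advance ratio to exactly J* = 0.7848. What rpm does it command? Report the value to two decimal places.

set_propeller: D = 0.412 m, P = 0.302 m (p = P/D = 0.733010); state ← (V=0, rpm=0)
set_airspeed(19.62): V ← 19.62 m/s
set_airspeed(47.85): V ← 47.85 m/s
set_airspeed(47.77): V ← 47.77 m/s
throttle_to(8369): rpm ← 8369
adjust_throttle(+762): rpm ← 8369 +762 = 9131
adjust_throttle(-1114): rpm ← 9131 -1114 = 8017
final state: V = 47.77 m/s, rpm = 8017 → n = rpm/60 = 133.616667 rev/s
target J* = 0.7848; solve J* = V/(n·D) for n: n = V/(J*·D) = 47.77/(0.7848 × 0.412) = 147.740318 rev/s
rpm = 60·n = 8864.419109

rpm = 8864.42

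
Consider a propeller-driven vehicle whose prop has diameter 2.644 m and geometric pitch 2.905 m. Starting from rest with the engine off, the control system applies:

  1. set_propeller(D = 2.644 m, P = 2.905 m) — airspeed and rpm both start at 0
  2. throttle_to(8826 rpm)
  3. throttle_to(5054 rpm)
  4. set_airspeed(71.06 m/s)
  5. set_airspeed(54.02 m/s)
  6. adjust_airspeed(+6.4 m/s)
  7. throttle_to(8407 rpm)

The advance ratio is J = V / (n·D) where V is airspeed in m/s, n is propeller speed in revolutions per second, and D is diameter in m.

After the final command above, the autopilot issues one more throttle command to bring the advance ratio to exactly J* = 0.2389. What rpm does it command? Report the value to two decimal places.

rpm = 5739.24

set_propeller: D = 2.644 m, P = 2.905 m (p = P/D = 1.098714); state ← (V=0, rpm=0)
throttle_to(8826): rpm ← 8826
throttle_to(5054): rpm ← 5054
set_airspeed(71.06): V ← 71.06 m/s
set_airspeed(54.02): V ← 54.02 m/s
adjust_airspeed(+6.4): V ← 54.02 +6.4 = 60.42 m/s
throttle_to(8407): rpm ← 8407
final state: V = 60.42 m/s, rpm = 8407 → n = rpm/60 = 140.116667 rev/s
target J* = 0.2389; solve J* = V/(n·D) for n: n = V/(J*·D) = 60.42/(0.2389 × 2.644) = 95.653997 rev/s
rpm = 60·n = 5739.239796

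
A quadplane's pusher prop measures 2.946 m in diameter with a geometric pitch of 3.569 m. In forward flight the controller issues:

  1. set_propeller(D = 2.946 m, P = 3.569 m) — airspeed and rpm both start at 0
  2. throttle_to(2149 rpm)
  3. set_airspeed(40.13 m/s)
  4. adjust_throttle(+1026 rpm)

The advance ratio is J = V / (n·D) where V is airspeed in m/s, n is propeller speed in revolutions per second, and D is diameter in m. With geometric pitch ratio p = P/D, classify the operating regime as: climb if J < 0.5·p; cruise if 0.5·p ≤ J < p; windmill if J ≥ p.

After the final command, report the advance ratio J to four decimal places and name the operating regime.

set_propeller: D = 2.946 m, P = 3.569 m (p = P/D = 1.211473); state ← (V=0, rpm=0)
throttle_to(2149): rpm ← 2149
set_airspeed(40.13): V ← 40.13 m/s
adjust_throttle(+1026): rpm ← 2149 +1026 = 3175
final state: V = 40.13 m/s, rpm = 3175 → n = rpm/60 = 52.916667 rev/s
J = V / (n·D) = 40.13 / (52.916667 × 2.946) = 0.257421
regime bands: climb J<0.6057 | cruise [0.6057, 1.2115) | windmill J≥1.2115
J = 0.2574 → climb

J = 0.2574, regime = climb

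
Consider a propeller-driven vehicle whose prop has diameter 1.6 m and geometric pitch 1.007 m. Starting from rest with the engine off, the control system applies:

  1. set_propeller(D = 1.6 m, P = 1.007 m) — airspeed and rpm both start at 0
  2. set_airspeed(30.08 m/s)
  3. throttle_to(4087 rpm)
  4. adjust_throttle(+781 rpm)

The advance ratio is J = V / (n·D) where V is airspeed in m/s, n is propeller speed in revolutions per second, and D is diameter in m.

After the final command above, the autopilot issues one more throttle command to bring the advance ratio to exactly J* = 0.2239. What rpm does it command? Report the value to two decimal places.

rpm = 5037.96

set_propeller: D = 1.6 m, P = 1.007 m (p = P/D = 0.629375); state ← (V=0, rpm=0)
set_airspeed(30.08): V ← 30.08 m/s
throttle_to(4087): rpm ← 4087
adjust_throttle(+781): rpm ← 4087 +781 = 4868
final state: V = 30.08 m/s, rpm = 4868 → n = rpm/60 = 81.133333 rev/s
target J* = 0.2239; solve J* = V/(n·D) for n: n = V/(J*·D) = 30.08/(0.2239 × 1.6) = 83.966056 rev/s
rpm = 60·n = 5037.963377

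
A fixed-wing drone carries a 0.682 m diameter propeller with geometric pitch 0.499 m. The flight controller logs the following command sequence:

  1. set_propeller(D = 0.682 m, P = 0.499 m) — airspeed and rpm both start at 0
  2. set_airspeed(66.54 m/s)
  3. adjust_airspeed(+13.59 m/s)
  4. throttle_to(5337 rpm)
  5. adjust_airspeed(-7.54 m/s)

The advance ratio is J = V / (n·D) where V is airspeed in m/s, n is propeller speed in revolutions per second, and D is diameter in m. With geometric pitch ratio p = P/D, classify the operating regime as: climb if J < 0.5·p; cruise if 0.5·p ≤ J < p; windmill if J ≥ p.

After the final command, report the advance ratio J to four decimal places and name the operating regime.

set_propeller: D = 0.682 m, P = 0.499 m (p = P/D = 0.731672); state ← (V=0, rpm=0)
set_airspeed(66.54): V ← 66.54 m/s
adjust_airspeed(+13.59): V ← 66.54 +13.59 = 80.13 m/s
throttle_to(5337): rpm ← 5337
adjust_airspeed(-7.54): V ← 80.13 -7.54 = 72.59 m/s
final state: V = 72.59 m/s, rpm = 5337 → n = rpm/60 = 88.950000 rev/s
J = V / (n·D) = 72.59 / (88.950000 × 0.682) = 1.196593
regime bands: climb J<0.3658 | cruise [0.3658, 0.7317) | windmill J≥0.7317
J = 1.1966 → windmill

J = 1.1966, regime = windmill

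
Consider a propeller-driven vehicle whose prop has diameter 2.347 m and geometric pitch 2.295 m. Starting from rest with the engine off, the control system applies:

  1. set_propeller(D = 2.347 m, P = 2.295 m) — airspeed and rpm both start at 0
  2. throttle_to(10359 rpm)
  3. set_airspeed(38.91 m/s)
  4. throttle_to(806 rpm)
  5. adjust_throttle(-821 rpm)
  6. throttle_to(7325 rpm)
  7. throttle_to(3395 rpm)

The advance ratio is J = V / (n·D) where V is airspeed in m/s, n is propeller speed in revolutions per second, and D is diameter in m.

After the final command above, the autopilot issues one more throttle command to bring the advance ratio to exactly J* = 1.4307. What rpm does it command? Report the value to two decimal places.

set_propeller: D = 2.347 m, P = 2.295 m (p = P/D = 0.977844); state ← (V=0, rpm=0)
throttle_to(10359): rpm ← 10359
set_airspeed(38.91): V ← 38.91 m/s
throttle_to(806): rpm ← 806
adjust_throttle(-821): rpm ← 806 -821 = -15
throttle_to(7325): rpm ← 7325
throttle_to(3395): rpm ← 3395
final state: V = 38.91 m/s, rpm = 3395 → n = rpm/60 = 56.583333 rev/s
target J* = 1.4307; solve J* = V/(n·D) for n: n = V/(J*·D) = 38.91/(1.4307 × 2.347) = 11.587762 rev/s
rpm = 60·n = 695.265716

rpm = 695.27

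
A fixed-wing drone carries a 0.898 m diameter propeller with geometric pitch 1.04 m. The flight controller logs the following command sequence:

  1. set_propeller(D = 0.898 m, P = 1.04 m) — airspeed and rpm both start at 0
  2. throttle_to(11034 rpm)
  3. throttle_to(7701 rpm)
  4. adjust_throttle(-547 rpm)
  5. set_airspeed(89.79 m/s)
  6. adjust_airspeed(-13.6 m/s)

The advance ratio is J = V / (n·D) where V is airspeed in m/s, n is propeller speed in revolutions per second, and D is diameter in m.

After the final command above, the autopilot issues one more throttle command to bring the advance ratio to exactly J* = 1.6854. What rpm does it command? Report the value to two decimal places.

rpm = 3020.44

set_propeller: D = 0.898 m, P = 1.04 m (p = P/D = 1.158129); state ← (V=0, rpm=0)
throttle_to(11034): rpm ← 11034
throttle_to(7701): rpm ← 7701
adjust_throttle(-547): rpm ← 7701 -547 = 7154
set_airspeed(89.79): V ← 89.79 m/s
adjust_airspeed(-13.6): V ← 89.79 -13.6 = 76.19 m/s
final state: V = 76.19 m/s, rpm = 7154 → n = rpm/60 = 119.233333 rev/s
target J* = 1.6854; solve J* = V/(n·D) for n: n = V/(J*·D) = 76.19/(1.6854 × 0.898) = 50.340630 rev/s
rpm = 60·n = 3020.437807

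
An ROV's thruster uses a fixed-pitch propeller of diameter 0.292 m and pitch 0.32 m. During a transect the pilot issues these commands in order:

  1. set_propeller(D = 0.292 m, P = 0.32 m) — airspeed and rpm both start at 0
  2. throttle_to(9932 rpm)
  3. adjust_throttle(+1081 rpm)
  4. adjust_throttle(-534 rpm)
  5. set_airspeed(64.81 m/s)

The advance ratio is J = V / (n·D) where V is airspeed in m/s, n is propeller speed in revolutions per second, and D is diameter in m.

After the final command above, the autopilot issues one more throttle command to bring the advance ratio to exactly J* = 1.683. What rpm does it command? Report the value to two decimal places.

set_propeller: D = 0.292 m, P = 0.32 m (p = P/D = 1.095890); state ← (V=0, rpm=0)
throttle_to(9932): rpm ← 9932
adjust_throttle(+1081): rpm ← 9932 +1081 = 11013
adjust_throttle(-534): rpm ← 11013 -534 = 10479
set_airspeed(64.81): V ← 64.81 m/s
final state: V = 64.81 m/s, rpm = 10479 → n = rpm/60 = 174.650000 rev/s
target J* = 1.683; solve J* = V/(n·D) for n: n = V/(J*·D) = 64.81/(1.683 × 0.292) = 131.878820 rev/s
rpm = 60·n = 7912.729226

rpm = 7912.73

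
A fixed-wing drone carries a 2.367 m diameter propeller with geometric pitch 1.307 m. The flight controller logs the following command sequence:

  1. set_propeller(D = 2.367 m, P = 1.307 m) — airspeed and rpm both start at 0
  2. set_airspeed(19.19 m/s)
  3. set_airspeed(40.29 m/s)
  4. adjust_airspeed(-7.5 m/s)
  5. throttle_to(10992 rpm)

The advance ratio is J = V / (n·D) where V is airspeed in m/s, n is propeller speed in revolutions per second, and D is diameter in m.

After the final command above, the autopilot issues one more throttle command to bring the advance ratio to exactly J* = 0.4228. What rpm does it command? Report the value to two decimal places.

rpm = 1965.89

set_propeller: D = 2.367 m, P = 1.307 m (p = P/D = 0.552176); state ← (V=0, rpm=0)
set_airspeed(19.19): V ← 19.19 m/s
set_airspeed(40.29): V ← 40.29 m/s
adjust_airspeed(-7.5): V ← 40.29 -7.5 = 32.79 m/s
throttle_to(10992): rpm ← 10992
final state: V = 32.79 m/s, rpm = 10992 → n = rpm/60 = 183.200000 rev/s
target J* = 0.4228; solve J* = V/(n·D) for n: n = V/(J*·D) = 32.79/(0.4228 × 2.367) = 32.764850 rev/s
rpm = 60·n = 1965.890982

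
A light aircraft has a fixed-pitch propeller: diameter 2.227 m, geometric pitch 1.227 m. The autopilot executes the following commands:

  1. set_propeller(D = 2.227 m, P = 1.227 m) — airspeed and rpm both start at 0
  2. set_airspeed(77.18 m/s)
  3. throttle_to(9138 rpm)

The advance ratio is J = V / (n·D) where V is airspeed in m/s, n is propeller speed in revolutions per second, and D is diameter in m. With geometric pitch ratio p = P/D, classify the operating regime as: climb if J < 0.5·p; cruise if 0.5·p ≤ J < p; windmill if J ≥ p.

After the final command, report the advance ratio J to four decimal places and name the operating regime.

J = 0.2276, regime = climb

set_propeller: D = 2.227 m, P = 1.227 m (p = P/D = 0.550965); state ← (V=0, rpm=0)
set_airspeed(77.18): V ← 77.18 m/s
throttle_to(9138): rpm ← 9138
final state: V = 77.18 m/s, rpm = 9138 → n = rpm/60 = 152.300000 rev/s
J = V / (n·D) = 77.18 / (152.300000 × 2.227) = 0.227554
regime bands: climb J<0.2755 | cruise [0.2755, 0.5510) | windmill J≥0.5510
J = 0.2276 → climb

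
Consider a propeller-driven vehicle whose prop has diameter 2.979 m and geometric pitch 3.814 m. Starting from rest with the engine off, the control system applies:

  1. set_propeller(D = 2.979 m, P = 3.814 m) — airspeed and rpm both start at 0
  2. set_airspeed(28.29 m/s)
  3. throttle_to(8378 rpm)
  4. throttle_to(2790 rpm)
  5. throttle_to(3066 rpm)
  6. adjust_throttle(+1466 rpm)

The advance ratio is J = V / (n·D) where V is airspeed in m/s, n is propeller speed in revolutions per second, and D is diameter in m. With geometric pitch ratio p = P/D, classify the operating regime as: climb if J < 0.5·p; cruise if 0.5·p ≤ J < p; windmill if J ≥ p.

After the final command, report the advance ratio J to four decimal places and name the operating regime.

set_propeller: D = 2.979 m, P = 3.814 m (p = P/D = 1.280295); state ← (V=0, rpm=0)
set_airspeed(28.29): V ← 28.29 m/s
throttle_to(8378): rpm ← 8378
throttle_to(2790): rpm ← 2790
throttle_to(3066): rpm ← 3066
adjust_throttle(+1466): rpm ← 3066 +1466 = 4532
final state: V = 28.29 m/s, rpm = 4532 → n = rpm/60 = 75.533333 rev/s
J = V / (n·D) = 28.29 / (75.533333 × 2.979) = 0.125726
regime bands: climb J<0.6401 | cruise [0.6401, 1.2803) | windmill J≥1.2803
J = 0.1257 → climb

J = 0.1257, regime = climb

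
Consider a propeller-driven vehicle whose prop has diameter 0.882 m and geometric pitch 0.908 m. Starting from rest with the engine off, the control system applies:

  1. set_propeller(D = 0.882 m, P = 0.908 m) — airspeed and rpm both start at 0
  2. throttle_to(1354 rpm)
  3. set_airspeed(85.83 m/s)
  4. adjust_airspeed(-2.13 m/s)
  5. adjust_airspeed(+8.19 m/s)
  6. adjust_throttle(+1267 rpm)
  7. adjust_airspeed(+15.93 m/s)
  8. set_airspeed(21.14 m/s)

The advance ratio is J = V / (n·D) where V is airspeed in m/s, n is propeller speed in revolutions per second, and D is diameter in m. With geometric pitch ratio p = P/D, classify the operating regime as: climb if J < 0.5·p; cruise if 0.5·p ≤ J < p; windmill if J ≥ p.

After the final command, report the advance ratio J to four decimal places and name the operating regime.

J = 0.5487, regime = cruise

set_propeller: D = 0.882 m, P = 0.908 m (p = P/D = 1.029478); state ← (V=0, rpm=0)
throttle_to(1354): rpm ← 1354
set_airspeed(85.83): V ← 85.83 m/s
adjust_airspeed(-2.13): V ← 85.83 -2.13 = 83.7 m/s
adjust_airspeed(+8.19): V ← 83.7 +8.19 = 91.89 m/s
adjust_throttle(+1267): rpm ← 1354 +1267 = 2621
adjust_airspeed(+15.93): V ← 91.89 +15.93 = 107.82 m/s
set_airspeed(21.14): V ← 21.14 m/s
final state: V = 21.14 m/s, rpm = 2621 → n = rpm/60 = 43.683333 rev/s
J = V / (n·D) = 21.14 / (43.683333 × 0.882) = 0.548682
regime bands: climb J<0.5147 | cruise [0.5147, 1.0295) | windmill J≥1.0295
J = 0.5487 → cruise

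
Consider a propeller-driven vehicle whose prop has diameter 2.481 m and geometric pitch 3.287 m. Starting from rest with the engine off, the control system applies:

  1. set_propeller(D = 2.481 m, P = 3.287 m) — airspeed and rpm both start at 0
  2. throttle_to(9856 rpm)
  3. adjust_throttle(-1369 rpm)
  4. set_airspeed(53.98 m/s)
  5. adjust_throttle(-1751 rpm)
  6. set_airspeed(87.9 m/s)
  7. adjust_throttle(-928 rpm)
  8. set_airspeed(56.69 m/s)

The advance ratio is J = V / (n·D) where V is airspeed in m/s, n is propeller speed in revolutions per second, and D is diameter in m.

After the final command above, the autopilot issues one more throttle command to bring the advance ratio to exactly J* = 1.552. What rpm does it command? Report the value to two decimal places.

set_propeller: D = 2.481 m, P = 3.287 m (p = P/D = 1.324869); state ← (V=0, rpm=0)
throttle_to(9856): rpm ← 9856
adjust_throttle(-1369): rpm ← 9856 -1369 = 8487
set_airspeed(53.98): V ← 53.98 m/s
adjust_throttle(-1751): rpm ← 8487 -1751 = 6736
set_airspeed(87.9): V ← 87.9 m/s
adjust_throttle(-928): rpm ← 6736 -928 = 5808
set_airspeed(56.69): V ← 56.69 m/s
final state: V = 56.69 m/s, rpm = 5808 → n = rpm/60 = 96.800000 rev/s
target J* = 1.552; solve J* = V/(n·D) for n: n = V/(J*·D) = 56.69/(1.552 × 2.481) = 14.722717 rev/s
rpm = 60·n = 883.363044

rpm = 883.36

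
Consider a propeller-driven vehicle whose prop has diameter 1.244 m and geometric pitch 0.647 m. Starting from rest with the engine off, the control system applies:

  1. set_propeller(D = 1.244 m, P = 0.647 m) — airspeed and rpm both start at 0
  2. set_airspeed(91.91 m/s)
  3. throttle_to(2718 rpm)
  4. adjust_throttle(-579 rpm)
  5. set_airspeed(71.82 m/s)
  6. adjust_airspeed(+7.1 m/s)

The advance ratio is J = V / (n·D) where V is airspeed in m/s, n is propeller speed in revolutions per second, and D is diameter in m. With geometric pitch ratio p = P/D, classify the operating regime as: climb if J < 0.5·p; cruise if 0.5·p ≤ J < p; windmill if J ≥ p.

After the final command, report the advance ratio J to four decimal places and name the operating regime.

set_propeller: D = 1.244 m, P = 0.647 m (p = P/D = 0.520096); state ← (V=0, rpm=0)
set_airspeed(91.91): V ← 91.91 m/s
throttle_to(2718): rpm ← 2718
adjust_throttle(-579): rpm ← 2718 -579 = 2139
set_airspeed(71.82): V ← 71.82 m/s
adjust_airspeed(+7.1): V ← 71.82 +7.1 = 78.92 m/s
final state: V = 78.92 m/s, rpm = 2139 → n = rpm/60 = 35.650000 rev/s
J = V / (n·D) = 78.92 / (35.650000 × 1.244) = 1.779538
regime bands: climb J<0.2600 | cruise [0.2600, 0.5201) | windmill J≥0.5201
J = 1.7795 → windmill

J = 1.7795, regime = windmill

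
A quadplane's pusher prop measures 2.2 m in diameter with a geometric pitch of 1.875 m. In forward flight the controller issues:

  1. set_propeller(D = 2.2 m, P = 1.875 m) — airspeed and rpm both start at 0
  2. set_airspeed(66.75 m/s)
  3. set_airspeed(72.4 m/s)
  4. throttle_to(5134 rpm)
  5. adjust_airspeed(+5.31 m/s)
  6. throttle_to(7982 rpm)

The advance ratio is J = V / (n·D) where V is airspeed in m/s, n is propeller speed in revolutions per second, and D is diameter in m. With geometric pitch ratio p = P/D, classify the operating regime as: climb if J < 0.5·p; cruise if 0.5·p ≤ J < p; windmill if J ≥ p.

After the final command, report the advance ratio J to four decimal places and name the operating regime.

set_propeller: D = 2.2 m, P = 1.875 m (p = P/D = 0.852273); state ← (V=0, rpm=0)
set_airspeed(66.75): V ← 66.75 m/s
set_airspeed(72.4): V ← 72.4 m/s
throttle_to(5134): rpm ← 5134
adjust_airspeed(+5.31): V ← 72.4 +5.31 = 77.71 m/s
throttle_to(7982): rpm ← 7982
final state: V = 77.71 m/s, rpm = 7982 → n = rpm/60 = 133.033333 rev/s
J = V / (n·D) = 77.71 / (133.033333 × 2.2) = 0.265518
regime bands: climb J<0.4261 | cruise [0.4261, 0.8523) | windmill J≥0.8523
J = 0.2655 → climb

J = 0.2655, regime = climb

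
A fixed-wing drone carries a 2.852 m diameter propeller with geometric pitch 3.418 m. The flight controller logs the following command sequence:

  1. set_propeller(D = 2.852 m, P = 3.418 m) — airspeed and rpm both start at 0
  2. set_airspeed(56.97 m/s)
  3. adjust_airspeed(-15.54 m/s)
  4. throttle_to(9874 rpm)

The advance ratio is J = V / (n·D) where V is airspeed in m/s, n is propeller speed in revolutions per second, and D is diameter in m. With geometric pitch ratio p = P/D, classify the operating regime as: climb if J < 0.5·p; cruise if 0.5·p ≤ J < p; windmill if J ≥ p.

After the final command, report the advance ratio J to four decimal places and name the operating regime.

set_propeller: D = 2.852 m, P = 3.418 m (p = P/D = 1.198457); state ← (V=0, rpm=0)
set_airspeed(56.97): V ← 56.97 m/s
adjust_airspeed(-15.54): V ← 56.97 -15.54 = 41.43 m/s
throttle_to(9874): rpm ← 9874
final state: V = 41.43 m/s, rpm = 9874 → n = rpm/60 = 164.566667 rev/s
J = V / (n·D) = 41.43 / (164.566667 × 2.852) = 0.088272
regime bands: climb J<0.5992 | cruise [0.5992, 1.1985) | windmill J≥1.1985
J = 0.0883 → climb

J = 0.0883, regime = climb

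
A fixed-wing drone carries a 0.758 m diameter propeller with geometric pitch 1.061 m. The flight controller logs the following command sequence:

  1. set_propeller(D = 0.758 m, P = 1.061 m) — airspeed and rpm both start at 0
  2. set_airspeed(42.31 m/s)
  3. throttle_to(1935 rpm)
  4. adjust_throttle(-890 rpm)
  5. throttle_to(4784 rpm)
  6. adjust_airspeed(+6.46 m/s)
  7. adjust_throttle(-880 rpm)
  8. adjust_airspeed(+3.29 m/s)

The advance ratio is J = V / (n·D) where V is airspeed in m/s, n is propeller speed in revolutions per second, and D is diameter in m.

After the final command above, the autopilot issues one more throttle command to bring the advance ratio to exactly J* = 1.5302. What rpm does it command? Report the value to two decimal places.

set_propeller: D = 0.758 m, P = 1.061 m (p = P/D = 1.399736); state ← (V=0, rpm=0)
set_airspeed(42.31): V ← 42.31 m/s
throttle_to(1935): rpm ← 1935
adjust_throttle(-890): rpm ← 1935 -890 = 1045
throttle_to(4784): rpm ← 4784
adjust_airspeed(+6.46): V ← 42.31 +6.46 = 48.77 m/s
adjust_throttle(-880): rpm ← 4784 -880 = 3904
adjust_airspeed(+3.29): V ← 48.77 +3.29 = 52.06 m/s
final state: V = 52.06 m/s, rpm = 3904 → n = rpm/60 = 65.066667 rev/s
target J* = 1.5302; solve J* = V/(n·D) for n: n = V/(J*·D) = 52.06/(1.5302 × 0.758) = 44.883505 rev/s
rpm = 60·n = 2693.010278

rpm = 2693.01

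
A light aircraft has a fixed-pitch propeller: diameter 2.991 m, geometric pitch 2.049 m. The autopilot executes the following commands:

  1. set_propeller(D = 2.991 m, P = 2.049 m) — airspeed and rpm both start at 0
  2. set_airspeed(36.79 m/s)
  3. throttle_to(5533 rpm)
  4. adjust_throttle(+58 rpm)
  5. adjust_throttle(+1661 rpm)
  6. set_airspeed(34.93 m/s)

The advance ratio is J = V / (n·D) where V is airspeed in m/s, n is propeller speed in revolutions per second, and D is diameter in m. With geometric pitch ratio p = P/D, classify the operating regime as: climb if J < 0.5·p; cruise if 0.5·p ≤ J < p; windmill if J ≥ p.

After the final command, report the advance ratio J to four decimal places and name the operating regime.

set_propeller: D = 2.991 m, P = 2.049 m (p = P/D = 0.685055); state ← (V=0, rpm=0)
set_airspeed(36.79): V ← 36.79 m/s
throttle_to(5533): rpm ← 5533
adjust_throttle(+58): rpm ← 5533 +58 = 5591
adjust_throttle(+1661): rpm ← 5591 +1661 = 7252
set_airspeed(34.93): V ← 34.93 m/s
final state: V = 34.93 m/s, rpm = 7252 → n = rpm/60 = 120.866667 rev/s
J = V / (n·D) = 34.93 / (120.866667 × 2.991) = 0.096622
regime bands: climb J<0.3425 | cruise [0.3425, 0.6851) | windmill J≥0.6851
J = 0.0966 → climb

J = 0.0966, regime = climb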